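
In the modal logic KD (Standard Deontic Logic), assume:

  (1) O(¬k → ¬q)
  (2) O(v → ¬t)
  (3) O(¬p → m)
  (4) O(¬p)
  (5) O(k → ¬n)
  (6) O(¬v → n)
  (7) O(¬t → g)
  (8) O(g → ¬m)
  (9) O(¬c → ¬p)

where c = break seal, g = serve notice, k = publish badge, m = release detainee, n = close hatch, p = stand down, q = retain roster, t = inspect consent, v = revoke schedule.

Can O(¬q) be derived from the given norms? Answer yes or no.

Premise 4 gives O(¬p).
With premise 3, O(¬p → m), the K-axiom yields O(m).
The contrapositive of premise 8 (O(g → ¬m)) is O(m → ¬g), and O(m) is already established, so O(¬g).
Premise 7 is O(¬t → g); contrapositively O(¬g → t). Since O(¬g) holds, K gives O(t).
Premise 2 is O(v → ¬t); contrapositively O(t → ¬v). Since O(t) holds, K gives O(¬v).
From O(¬v) and premise 6, O(¬v → n), we obtain O(n).
Premise 5 is O(k → ¬n); contrapositively O(n → ¬k). Since O(n) holds, K gives O(¬k).
Applying K to premise 1 (O(¬k → ¬q)) and O(¬k) yields O(¬q).
Premise 9 does not contribute to this derivation.
So O(¬q) follows.

Yes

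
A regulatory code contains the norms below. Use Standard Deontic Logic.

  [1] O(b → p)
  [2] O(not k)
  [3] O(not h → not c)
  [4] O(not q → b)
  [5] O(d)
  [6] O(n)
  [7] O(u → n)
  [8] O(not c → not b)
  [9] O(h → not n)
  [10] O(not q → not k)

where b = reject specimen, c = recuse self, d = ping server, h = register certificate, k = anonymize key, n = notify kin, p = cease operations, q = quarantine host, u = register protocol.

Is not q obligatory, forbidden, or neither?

From premise 6 we have O(n).
Premise 9 is O(h → not n); contrapositively O(n → not h). Since O(n) holds, K gives O(not h).
Applying K to premise 3 (O(not h → not c)) and O(not h) yields O(not c).
Applying K to premise 8 (O(not c → not b)) and O(not c) yields O(not b).
Premise 4 is O(not q → b); contrapositively O(not b → q). Since O(not b) holds, K gives O(q).
Premises 1, 2, 5, 7, 10 do not contribute to this derivation.
Thus O(q), which is F(not q): not q is forbidden.

Forbidden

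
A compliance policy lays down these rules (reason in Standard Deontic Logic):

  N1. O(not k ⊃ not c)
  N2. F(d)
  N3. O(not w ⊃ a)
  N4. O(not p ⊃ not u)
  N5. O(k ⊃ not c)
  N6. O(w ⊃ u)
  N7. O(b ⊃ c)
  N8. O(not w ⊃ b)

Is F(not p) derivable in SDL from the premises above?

Yes

By case analysis on not k: premise 1 gives O(not k ⊃ not c) and premise 5 gives O(k ⊃ not c), so O(not c) either way.
Premise 7 is O(b ⊃ c); contrapositively O(not c ⊃ not b). Since O(not c) holds, K gives O(not b).
The contrapositive of premise 8 (O(not w ⊃ b)) is O(not b ⊃ w), and O(not b) is already established, so O(w).
Premise 6 is O(w ⊃ u); since O(w), deontic closure gives O(u).
Premise 4, O(not p ⊃ not u), contraposes to O(u ⊃ p); with O(u) we get O(p).
Premises 2, 3 do not contribute to this derivation.
So O(p) holds, i.e. F(not p). The claim follows.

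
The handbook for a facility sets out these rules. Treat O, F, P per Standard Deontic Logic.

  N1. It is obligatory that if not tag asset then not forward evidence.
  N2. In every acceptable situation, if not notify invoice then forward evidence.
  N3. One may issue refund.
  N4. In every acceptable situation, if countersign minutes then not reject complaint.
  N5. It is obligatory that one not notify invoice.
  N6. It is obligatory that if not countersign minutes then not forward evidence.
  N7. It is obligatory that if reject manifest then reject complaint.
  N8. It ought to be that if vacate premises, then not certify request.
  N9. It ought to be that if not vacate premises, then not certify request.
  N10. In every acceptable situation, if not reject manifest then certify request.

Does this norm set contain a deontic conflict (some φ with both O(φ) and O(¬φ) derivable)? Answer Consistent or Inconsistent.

Inconsistent

By case analysis on vacate_premises: premise 8 gives O(vacate_premises → ¬certify_request) and premise 9 gives O(¬vacate_premises → ¬certify_request), so O(¬certify_request) either way.
The contrapositive of premise 10 (O(¬reject_manifest → certify_request)) is O(¬certify_request → reject_manifest), and O(¬certify_request) is already established, so O(reject_manifest).
With premise 7, O(reject_manifest → reject_complaint), the K-axiom yields O(reject_complaint).
Premise 4, O(countersign_minutes → ¬reject_complaint), contraposes to O(reject_complaint → ¬countersign_minutes); with O(reject_complaint) we get O(¬countersign_minutes).
Applying K to premise 6 (O(¬countersign_minutes → ¬forward_evidence)) and O(¬countersign_minutes) yields O(¬forward_evidence).
Premise 2, O(¬notify_invoice → forward_evidence), contraposes to O(¬forward_evidence → notify_invoice); with O(¬forward_evidence) we get O(notify_invoice).
Yet premise 5 states O(¬notify_invoice).
We now have both O(notify_invoice) and O(¬notify_invoice) — notify_invoice is simultaneously obligatory and forbidden, violating the D-axiom.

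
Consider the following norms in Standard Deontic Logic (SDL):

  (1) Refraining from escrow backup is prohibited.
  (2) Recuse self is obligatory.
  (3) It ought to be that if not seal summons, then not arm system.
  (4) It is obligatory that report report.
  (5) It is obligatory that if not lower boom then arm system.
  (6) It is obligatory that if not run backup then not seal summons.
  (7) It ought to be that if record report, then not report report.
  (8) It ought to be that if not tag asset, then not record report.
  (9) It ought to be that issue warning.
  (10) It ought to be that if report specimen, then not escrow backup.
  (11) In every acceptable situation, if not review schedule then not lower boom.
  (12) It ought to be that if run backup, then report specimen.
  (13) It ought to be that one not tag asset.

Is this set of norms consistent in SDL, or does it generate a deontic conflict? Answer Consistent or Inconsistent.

Consistent

Premise 7 is O(record_report → ¬report_report), but O(record_report) is not derivable from the premises, so it does not yield O(¬report_report).
So O(¬report_report) is not derivable, and the apparent clash with O(report_report) does not arise.
A world satisfying every obligation exists (e.g. arm_system=false, escrow_backup=true, issue_warning=true, lower_boom=true, record_report=false, recuse_self=true, report_report=true, report_specimen=false, review_schedule=true, run_backup=false, seal_summons=false, tag_asset=false); no atom is both obligatory and forbidden, so the set is consistent.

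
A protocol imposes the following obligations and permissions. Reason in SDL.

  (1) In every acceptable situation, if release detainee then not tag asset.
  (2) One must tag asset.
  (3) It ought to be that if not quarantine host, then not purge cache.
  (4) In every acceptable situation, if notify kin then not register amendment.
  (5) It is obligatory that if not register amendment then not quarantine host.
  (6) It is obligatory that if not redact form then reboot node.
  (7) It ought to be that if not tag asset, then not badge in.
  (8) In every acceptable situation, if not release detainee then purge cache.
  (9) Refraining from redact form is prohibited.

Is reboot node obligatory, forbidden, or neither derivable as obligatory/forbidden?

Premise 6 is O(¬redact_form → reboot_node), but O(¬redact_form) is not derivable from the premises, so it does not yield O(reboot_node).
No premise or chain of K-axiom applications forces O(reboot_node), and none forces O(¬reboot_node). So reboot_node is neither obligatory nor forbidden under these norms.

Neither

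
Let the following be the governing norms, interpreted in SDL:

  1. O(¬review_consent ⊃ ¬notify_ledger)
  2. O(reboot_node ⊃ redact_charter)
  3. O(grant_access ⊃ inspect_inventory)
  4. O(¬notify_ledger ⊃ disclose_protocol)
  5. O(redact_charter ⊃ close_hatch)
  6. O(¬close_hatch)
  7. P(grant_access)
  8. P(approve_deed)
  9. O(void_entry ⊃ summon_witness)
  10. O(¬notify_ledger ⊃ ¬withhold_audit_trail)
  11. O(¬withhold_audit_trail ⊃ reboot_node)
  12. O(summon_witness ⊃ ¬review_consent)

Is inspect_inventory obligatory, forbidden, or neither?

Neither

Premise 3 is O(grant_access ⊃ inspect_inventory), but O(grant_access) is not derivable from the premises (the permission P(grant_access) asserts only ¬O(¬grant_access), not O(grant_access)), so it does not yield O(inspect_inventory).
No premise or chain of K-axiom applications forces O(inspect_inventory), and none forces O(¬inspect_inventory). So inspect_inventory is neither obligatory nor forbidden under these norms.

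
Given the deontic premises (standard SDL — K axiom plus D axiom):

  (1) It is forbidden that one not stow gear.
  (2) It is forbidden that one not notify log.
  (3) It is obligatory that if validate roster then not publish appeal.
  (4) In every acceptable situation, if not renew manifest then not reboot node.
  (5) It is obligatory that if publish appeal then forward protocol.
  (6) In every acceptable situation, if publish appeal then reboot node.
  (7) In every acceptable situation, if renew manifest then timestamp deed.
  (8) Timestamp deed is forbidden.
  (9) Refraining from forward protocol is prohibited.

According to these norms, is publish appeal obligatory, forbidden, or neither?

Premise 8, F(timestamp_deed), is equivalent to O(¬timestamp_deed).
Premise 7, O(renew_manifest → timestamp_deed), contraposes to O(¬timestamp_deed → ¬renew_manifest); with O(¬timestamp_deed) we get O(¬renew_manifest).
From O(¬renew_manifest) and premise 4, O(¬renew_manifest → ¬reboot_node), we obtain O(¬reboot_node).
Premise 6, O(publish_appeal → reboot_node), contraposes to O(¬reboot_node → ¬publish_appeal); with O(¬reboot_node) we get O(¬publish_appeal).
Premises 1, 2, 3, 5, 9 do not contribute to this derivation.
Thus O(¬publish_appeal), which is F(publish_appeal): publish_appeal is forbidden.

Forbidden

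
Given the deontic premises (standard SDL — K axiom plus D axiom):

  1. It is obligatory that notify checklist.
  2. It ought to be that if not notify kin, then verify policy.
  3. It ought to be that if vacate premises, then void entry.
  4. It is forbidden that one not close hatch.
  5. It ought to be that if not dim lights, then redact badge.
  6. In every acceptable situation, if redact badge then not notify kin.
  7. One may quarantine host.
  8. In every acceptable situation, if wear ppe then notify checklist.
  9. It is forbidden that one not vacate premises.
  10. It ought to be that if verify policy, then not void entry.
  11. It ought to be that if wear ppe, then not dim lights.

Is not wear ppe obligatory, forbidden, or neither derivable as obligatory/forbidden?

Obligatory

F(¬vacate_premises) at premise 9 means O(vacate_premises).
Premise 3 is O(vacate_premises → void_entry); since O(vacate_premises), deontic closure gives O(void_entry).
The contrapositive of premise 10 (O(verify_policy → ¬void_entry)) is O(void_entry → ¬verify_policy), and O(void_entry) is already established, so O(¬verify_policy).
Premise 2, O(¬notify_kin → verify_policy), contraposes to O(¬verify_policy → notify_kin); with O(¬verify_policy) we get O(notify_kin).
Premise 6, O(redact_badge → ¬notify_kin), contraposes to O(notify_kin → ¬redact_badge); with O(notify_kin) we get O(¬redact_badge).
Premise 5 is O(¬dim_lights → redact_badge); contrapositively O(¬redact_badge → dim_lights). Since O(¬redact_badge) holds, K gives O(dim_lights).
Premise 11, O(wear_ppe → ¬dim_lights), contraposes to O(dim_lights → ¬wear_ppe); with O(dim_lights) we get O(¬wear_ppe).
Premises 1, 4, 7, 8 do not contribute to this derivation.
Hence ¬wear_ppe is obligatory.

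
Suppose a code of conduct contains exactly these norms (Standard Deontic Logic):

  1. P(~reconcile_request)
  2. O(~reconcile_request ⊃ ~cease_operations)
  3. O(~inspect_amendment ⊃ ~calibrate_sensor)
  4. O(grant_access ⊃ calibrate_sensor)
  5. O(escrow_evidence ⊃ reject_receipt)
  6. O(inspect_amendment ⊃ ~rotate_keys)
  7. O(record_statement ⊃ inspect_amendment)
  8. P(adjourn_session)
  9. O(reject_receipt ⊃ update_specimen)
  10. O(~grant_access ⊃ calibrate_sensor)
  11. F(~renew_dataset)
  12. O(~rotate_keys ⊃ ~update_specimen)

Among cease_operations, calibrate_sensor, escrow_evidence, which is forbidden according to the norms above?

escrow_evidence

Premises 4 and 10 are O(grant_access ⊃ calibrate_sensor) and O(~grant_access ⊃ calibrate_sensor); every ideal world satisfies grant_access or ~grant_access, so in either case calibrate_sensor holds — hence O(calibrate_sensor).
Premise 3 is O(~inspect_amendment ⊃ ~calibrate_sensor); contrapositively O(calibrate_sensor ⊃ inspect_amendment). Since O(calibrate_sensor) holds, K gives O(inspect_amendment).
Applying K to premise 6 (O(inspect_amendment ⊃ ~rotate_keys)) and O(inspect_amendment) yields O(~rotate_keys).
Applying K to premise 12 (O(~rotate_keys ⊃ ~update_specimen)) and O(~rotate_keys) yields O(~update_specimen).
Premise 9, O(reject_receipt ⊃ update_specimen), contraposes to O(~update_specimen ⊃ ~reject_receipt); with O(~update_specimen) we get O(~reject_receipt).
Premise 5, O(escrow_evidence ⊃ reject_receipt), contraposes to O(~reject_receipt ⊃ ~escrow_evidence); with O(~reject_receipt) we get O(~escrow_evidence).
So O(~escrow_evidence) holds, i.e. escrow_evidence is forbidden. None of the other listed options is forbidden under the premises.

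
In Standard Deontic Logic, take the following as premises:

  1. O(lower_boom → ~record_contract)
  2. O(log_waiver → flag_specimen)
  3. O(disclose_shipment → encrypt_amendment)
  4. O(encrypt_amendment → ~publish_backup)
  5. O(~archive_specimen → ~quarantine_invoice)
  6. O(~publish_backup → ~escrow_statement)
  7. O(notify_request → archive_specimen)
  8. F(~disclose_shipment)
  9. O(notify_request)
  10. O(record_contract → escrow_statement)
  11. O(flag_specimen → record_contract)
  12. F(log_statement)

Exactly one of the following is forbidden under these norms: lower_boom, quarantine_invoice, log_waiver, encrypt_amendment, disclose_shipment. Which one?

log_waiver

Premise 8, F(~disclose_shipment), is equivalent to O(disclose_shipment).
With premise 3, O(disclose_shipment → encrypt_amendment), the K-axiom yields O(encrypt_amendment).
From O(encrypt_amendment) and premise 4, O(encrypt_amendment → ~publish_backup), we obtain O(~publish_backup).
With premise 6, O(~publish_backup → ~escrow_statement), the K-axiom yields O(~escrow_statement).
The contrapositive of premise 10 (O(record_contract → escrow_statement)) is O(~escrow_statement → ~record_contract), and O(~escrow_statement) is already established, so O(~record_contract).
Premise 11, O(flag_specimen → record_contract), contraposes to O(~record_contract → ~flag_specimen); with O(~record_contract) we get O(~flag_specimen).
Premise 2, O(log_waiver → flag_specimen), contraposes to O(~flag_specimen → ~log_waiver); with O(~flag_specimen) we get O(~log_waiver).
So O(~log_waiver) holds, i.e. log_waiver is forbidden. None of the other listed options is forbidden under the premises.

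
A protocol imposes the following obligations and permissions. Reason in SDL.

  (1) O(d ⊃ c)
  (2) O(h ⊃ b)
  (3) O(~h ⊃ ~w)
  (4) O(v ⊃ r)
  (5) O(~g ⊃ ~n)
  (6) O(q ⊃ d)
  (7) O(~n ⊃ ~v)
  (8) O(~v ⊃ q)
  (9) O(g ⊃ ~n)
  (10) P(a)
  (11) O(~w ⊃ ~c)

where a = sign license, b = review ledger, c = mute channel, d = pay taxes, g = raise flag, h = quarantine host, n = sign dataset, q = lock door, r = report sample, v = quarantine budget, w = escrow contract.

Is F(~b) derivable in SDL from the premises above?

Yes

Premises 9 and 5 are O(g ⊃ ~n) and O(~g ⊃ ~n); every ideal world satisfies g or ~g, so in either case ~n holds — hence O(~n).
Applying K to premise 7 (O(~n ⊃ ~v)) and O(~n) yields O(~v).
Premise 8 is O(~v ⊃ q); since O(~v), deontic closure gives O(q).
Premise 6 is O(q ⊃ d); since O(q), deontic closure gives O(d).
From O(d) and premise 1, O(d ⊃ c), we obtain O(c).
Premise 11, O(~w ⊃ ~c), contraposes to O(c ⊃ w); with O(c) we get O(w).
Premise 3, O(~h ⊃ ~w), contraposes to O(w ⊃ h); with O(w) we get O(h).
Premise 2 is O(h ⊃ b); since O(h), deontic closure gives O(b).
Premises 4, 10 do not contribute to this derivation.
So O(b) holds, i.e. F(~b). The claim follows.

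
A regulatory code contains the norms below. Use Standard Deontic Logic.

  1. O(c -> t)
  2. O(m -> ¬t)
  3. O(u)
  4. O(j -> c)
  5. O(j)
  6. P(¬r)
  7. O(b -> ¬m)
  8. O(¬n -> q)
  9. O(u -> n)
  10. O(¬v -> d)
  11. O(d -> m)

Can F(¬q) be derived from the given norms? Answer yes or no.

No

Premise 8 is O(¬n -> q), but O(¬n) is not derivable from the premises, so it does not yield O(q).
No other premise forces O(q). An ideal world satisfying every premise can still have ¬q true, so F(¬q) is not derivable.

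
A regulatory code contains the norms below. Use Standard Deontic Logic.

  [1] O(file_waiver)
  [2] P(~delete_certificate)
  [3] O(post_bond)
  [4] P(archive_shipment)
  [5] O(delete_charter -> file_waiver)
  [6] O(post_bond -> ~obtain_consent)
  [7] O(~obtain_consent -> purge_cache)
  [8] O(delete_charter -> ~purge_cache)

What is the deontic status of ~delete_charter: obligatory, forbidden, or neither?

Obligatory

Premise 3 gives O(post_bond).
With premise 6, O(post_bond -> ~obtain_consent), the K-axiom yields O(~obtain_consent).
From O(~obtain_consent) and premise 7, O(~obtain_consent -> purge_cache), we obtain O(purge_cache).
The contrapositive of premise 8 (O(delete_charter -> ~purge_cache)) is O(purge_cache -> ~delete_charter), and O(purge_cache) is already established, so O(~delete_charter).
Premises 1, 2, 4, 5 do not contribute to this derivation.
Hence ~delete_charter is obligatory.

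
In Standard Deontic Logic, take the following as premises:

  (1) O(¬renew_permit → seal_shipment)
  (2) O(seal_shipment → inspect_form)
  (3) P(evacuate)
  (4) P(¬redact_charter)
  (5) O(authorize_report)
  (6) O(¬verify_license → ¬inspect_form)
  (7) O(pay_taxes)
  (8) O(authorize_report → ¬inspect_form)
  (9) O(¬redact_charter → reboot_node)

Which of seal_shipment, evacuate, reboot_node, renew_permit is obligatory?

renew_permit

Premise 5 states O(authorize_report) outright.
Applying K to premise 8 (O(authorize_report → ¬inspect_form)) and O(authorize_report) yields O(¬inspect_form).
The contrapositive of premise 2 (O(seal_shipment → inspect_form)) is O(¬inspect_form → ¬seal_shipment), and O(¬inspect_form) is already established, so O(¬seal_shipment).
The contrapositive of premise 1 (O(¬renew_permit → seal_shipment)) is O(¬seal_shipment → renew_permit), and O(¬seal_shipment) is already established, so O(renew_permit).
So O(renew_permit) holds — renew_permit is obligatory. None of the other listed options is made obligatory by any chain of premises.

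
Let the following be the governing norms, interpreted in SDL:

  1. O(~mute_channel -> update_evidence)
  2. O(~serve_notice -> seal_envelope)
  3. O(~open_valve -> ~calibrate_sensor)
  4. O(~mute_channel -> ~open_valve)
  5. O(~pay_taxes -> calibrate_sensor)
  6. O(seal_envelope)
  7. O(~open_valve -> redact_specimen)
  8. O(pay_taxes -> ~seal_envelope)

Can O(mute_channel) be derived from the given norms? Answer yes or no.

Yes

Premise 6 states O(seal_envelope) outright.
Premise 8 is O(pay_taxes -> ~seal_envelope); contrapositively O(seal_envelope -> ~pay_taxes). Since O(seal_envelope) holds, K gives O(~pay_taxes).
Premise 5 is O(~pay_taxes -> calibrate_sensor); since O(~pay_taxes), deontic closure gives O(calibrate_sensor).
Premise 3 is O(~open_valve -> ~calibrate_sensor); contrapositively O(calibrate_sensor -> open_valve). Since O(calibrate_sensor) holds, K gives O(open_valve).
Premise 4 is O(~mute_channel -> ~open_valve); contrapositively O(open_valve -> mute_channel). Since O(open_valve) holds, K gives O(mute_channel).
Premises 1, 2, 7 do not contribute to this derivation.
So O(mute_channel) follows.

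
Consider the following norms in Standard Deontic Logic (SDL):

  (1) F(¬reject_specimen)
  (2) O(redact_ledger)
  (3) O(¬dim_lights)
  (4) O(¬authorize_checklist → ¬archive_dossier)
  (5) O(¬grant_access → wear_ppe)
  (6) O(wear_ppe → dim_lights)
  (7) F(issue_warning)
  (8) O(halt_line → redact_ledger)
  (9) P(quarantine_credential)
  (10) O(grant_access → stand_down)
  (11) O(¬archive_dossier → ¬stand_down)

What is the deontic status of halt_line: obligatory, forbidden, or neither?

Premise 8 is O(halt_line → redact_ledger); even if O(redact_ledger) held, inferring O(halt_line) would be affirming the consequent — invalid.
No premise or chain of K-axiom applications forces O(halt_line), and none forces O(¬halt_line). So halt_line is neither obligatory nor forbidden under these norms.

Neither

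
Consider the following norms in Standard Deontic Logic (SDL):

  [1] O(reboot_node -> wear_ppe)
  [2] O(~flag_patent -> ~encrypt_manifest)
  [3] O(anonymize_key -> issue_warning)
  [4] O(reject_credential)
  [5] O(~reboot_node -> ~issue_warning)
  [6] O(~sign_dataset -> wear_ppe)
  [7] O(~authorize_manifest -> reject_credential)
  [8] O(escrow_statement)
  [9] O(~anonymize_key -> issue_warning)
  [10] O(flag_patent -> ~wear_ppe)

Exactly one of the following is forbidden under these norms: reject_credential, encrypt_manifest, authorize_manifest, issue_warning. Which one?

encrypt_manifest

Premises 9 and 3 are O(~anonymize_key -> issue_warning) and O(anonymize_key -> issue_warning); every ideal world satisfies ~anonymize_key or anonymize_key, so in either case issue_warning holds — hence O(issue_warning).
Premise 5, O(~reboot_node -> ~issue_warning), contraposes to O(issue_warning -> reboot_node); with O(issue_warning) we get O(reboot_node).
Premise 1 is O(reboot_node -> wear_ppe); since O(reboot_node), deontic closure gives O(wear_ppe).
Premise 10, O(flag_patent -> ~wear_ppe), contraposes to O(wear_ppe -> ~flag_patent); with O(wear_ppe) we get O(~flag_patent).
Premise 2 is O(~flag_patent -> ~encrypt_manifest); since O(~flag_patent), deontic closure gives O(~encrypt_manifest).
So O(~encrypt_manifest) holds, i.e. encrypt_manifest is forbidden. None of the other listed options is forbidden under the premises.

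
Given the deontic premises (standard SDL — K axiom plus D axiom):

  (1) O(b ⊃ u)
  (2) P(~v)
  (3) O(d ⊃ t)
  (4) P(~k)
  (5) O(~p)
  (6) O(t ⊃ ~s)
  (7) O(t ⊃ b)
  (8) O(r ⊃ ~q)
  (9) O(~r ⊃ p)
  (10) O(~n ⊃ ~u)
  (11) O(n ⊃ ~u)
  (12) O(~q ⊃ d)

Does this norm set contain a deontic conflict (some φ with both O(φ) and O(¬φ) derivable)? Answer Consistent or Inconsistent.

Inconsistent

Premises 11 and 10 cover both cases: O(n ⊃ ~u) and O(~n ⊃ ~u). Since n ∨ ~n is a tautology, O(~u) follows.
Premise 1, O(b ⊃ u), contraposes to O(~u ⊃ ~b); with O(~u) we get O(~b).
Premise 7, O(t ⊃ b), contraposes to O(~b ⊃ ~t); with O(~b) we get O(~t).
Premise 3 is O(d ⊃ t); contrapositively O(~t ⊃ ~d). Since O(~t) holds, K gives O(~d).
Premise 12 is O(~q ⊃ d); contrapositively O(~d ⊃ q). Since O(~d) holds, K gives O(q).
Premise 8 is O(r ⊃ ~q); contrapositively O(q ⊃ ~r). Since O(q) holds, K gives O(~r).
Premise 9 is O(~r ⊃ p); since O(~r), deontic closure gives O(p).
But premise 5 directly asserts O(~p).
We now have both O(p) and O(~p) — p is simultaneously obligatory and forbidden, violating the D-axiom.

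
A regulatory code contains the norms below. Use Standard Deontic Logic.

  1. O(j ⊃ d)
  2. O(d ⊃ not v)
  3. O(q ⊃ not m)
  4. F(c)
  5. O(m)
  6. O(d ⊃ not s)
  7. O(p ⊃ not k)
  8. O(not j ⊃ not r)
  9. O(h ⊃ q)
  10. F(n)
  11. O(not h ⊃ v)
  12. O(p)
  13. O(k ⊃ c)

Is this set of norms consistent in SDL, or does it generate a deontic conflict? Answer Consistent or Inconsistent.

Consistent

Premise 13 is O(k ⊃ c), but O(k) is not derivable from the premises, so it does not yield O(c).
So O(c) is not derivable, and the apparent clash with O(not c) does not arise.
A world satisfying every obligation exists (e.g. c=false, d=false, h=false, j=false, k=false, m=true, n=false, p=true, q=false, r=false, s=false, v=true); no atom is both obligatory and forbidden, so the set is consistent.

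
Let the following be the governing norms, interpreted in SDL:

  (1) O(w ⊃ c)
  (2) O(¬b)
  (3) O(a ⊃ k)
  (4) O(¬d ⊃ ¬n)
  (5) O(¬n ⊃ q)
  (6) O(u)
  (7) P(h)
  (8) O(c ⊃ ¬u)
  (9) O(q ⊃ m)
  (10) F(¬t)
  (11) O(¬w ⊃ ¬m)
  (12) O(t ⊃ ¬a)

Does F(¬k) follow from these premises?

Premise 3 is O(a ⊃ k), but O(a) is not derivable from the premises, so it does not yield O(k).
No other premise forces O(k). An ideal world satisfying every premise can still have ¬k true, so F(¬k) is not derivable.

No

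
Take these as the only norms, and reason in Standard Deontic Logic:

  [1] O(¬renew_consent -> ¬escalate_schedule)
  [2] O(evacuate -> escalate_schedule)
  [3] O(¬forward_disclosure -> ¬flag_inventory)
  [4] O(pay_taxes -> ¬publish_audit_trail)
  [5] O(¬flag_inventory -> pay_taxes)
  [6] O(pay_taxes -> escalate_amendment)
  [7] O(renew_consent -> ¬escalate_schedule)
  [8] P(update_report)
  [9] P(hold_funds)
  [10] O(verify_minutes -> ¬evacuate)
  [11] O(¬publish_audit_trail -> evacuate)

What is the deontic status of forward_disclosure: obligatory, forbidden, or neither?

Premises 1 and 7 are O(¬renew_consent -> ¬escalate_schedule) and O(renew_consent -> ¬escalate_schedule); every ideal world satisfies ¬renew_consent or renew_consent, so in either case ¬escalate_schedule holds — hence O(¬escalate_schedule).
The contrapositive of premise 2 (O(evacuate -> escalate_schedule)) is O(¬escalate_schedule -> ¬evacuate), and O(¬escalate_schedule) is already established, so O(¬evacuate).
Premise 11 is O(¬publish_audit_trail -> evacuate); contrapositively O(¬evacuate -> publish_audit_trail). Since O(¬evacuate) holds, K gives O(publish_audit_trail).
The contrapositive of premise 4 (O(pay_taxes -> ¬publish_audit_trail)) is O(publish_audit_trail -> ¬pay_taxes), and O(publish_audit_trail) is already established, so O(¬pay_taxes).
The contrapositive of premise 5 (O(¬flag_inventory -> pay_taxes)) is O(¬pay_taxes -> flag_inventory), and O(¬pay_taxes) is already established, so O(flag_inventory).
Premise 3, O(¬forward_disclosure -> ¬flag_inventory), contraposes to O(flag_inventory -> forward_disclosure); with O(flag_inventory) we get O(forward_disclosure).
Premises 6, 8, 9, 10 do not contribute to this derivation.
Hence forward_disclosure is obligatory.

Obligatory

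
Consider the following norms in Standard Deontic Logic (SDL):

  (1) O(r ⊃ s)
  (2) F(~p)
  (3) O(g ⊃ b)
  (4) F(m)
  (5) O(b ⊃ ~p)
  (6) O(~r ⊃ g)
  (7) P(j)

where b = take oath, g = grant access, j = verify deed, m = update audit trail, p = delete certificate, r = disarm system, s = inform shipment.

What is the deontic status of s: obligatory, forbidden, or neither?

Obligatory

Premise 2, F(~p), is equivalent to O(p).
Premise 5, O(b ⊃ ~p), contraposes to O(p ⊃ ~b); with O(p) we get O(~b).
Premise 3, O(g ⊃ b), contraposes to O(~b ⊃ ~g); with O(~b) we get O(~g).
Premise 6 is O(~r ⊃ g); contrapositively O(~g ⊃ r). Since O(~g) holds, K gives O(r).
From O(r) and premise 1, O(r ⊃ s), we obtain O(s).
Premises 4, 7 do not contribute to this derivation.
Hence s is obligatory.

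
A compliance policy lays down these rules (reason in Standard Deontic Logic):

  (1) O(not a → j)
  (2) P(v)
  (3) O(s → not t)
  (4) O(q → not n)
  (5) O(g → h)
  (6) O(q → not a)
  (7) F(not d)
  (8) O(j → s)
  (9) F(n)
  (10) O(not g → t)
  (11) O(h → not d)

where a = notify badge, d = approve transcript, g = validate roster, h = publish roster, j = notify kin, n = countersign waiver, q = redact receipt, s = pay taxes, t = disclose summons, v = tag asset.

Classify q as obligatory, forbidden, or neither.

F(not d) at premise 7 means O(d).
Premise 11, O(h → not d), contraposes to O(d → not h); with O(d) we get O(not h).
Premise 5, O(g → h), contraposes to O(not h → not g); with O(not h) we get O(not g).
From O(not g) and premise 10, O(not g → t), we obtain O(t).
Premise 3 is O(s → not t); contrapositively O(t → not s). Since O(t) holds, K gives O(not s).
Premise 8, O(j → s), contraposes to O(not s → not j); with O(not s) we get O(not j).
Premise 1 is O(not a → j); contrapositively O(not j → a). Since O(not j) holds, K gives O(a).
Premise 6 is O(q → not a); contrapositively O(a → not q). Since O(a) holds, K gives O(not q).
Premises 2, 4, 9 do not contribute to this derivation.
Thus O(not q), which is F(q): q is forbidden.

Forbidden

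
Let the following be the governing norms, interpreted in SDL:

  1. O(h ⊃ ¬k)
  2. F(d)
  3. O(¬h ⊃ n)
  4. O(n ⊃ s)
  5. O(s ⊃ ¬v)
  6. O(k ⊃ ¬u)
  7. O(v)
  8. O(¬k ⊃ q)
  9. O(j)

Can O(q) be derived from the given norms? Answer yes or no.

Yes

From premise 7 we have O(v).
The contrapositive of premise 5 (O(s ⊃ ¬v)) is O(v ⊃ ¬s), and O(v) is already established, so O(¬s).
Premise 4, O(n ⊃ s), contraposes to O(¬s ⊃ ¬n); with O(¬s) we get O(¬n).
The contrapositive of premise 3 (O(¬h ⊃ n)) is O(¬n ⊃ h), and O(¬n) is already established, so O(h).
Applying K to premise 1 (O(h ⊃ ¬k)) and O(h) yields O(¬k).
From O(¬k) and premise 8, O(¬k ⊃ q), we obtain O(q).
Premises 2, 6, 9 do not contribute to this derivation.
So O(q) follows.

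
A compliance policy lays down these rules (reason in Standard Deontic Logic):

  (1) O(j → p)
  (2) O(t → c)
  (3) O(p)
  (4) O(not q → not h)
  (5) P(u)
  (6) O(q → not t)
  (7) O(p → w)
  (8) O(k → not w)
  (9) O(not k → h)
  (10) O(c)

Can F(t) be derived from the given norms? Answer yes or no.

Yes

Premise 3 gives O(p).
With premise 7, O(p → w), the K-axiom yields O(w).
Premise 8, O(k → not w), contraposes to O(w → not k); with O(w) we get O(not k).
Premise 9 is O(not k → h); since O(not k), deontic closure gives O(h).
Premise 4 is O(not q → not h); contrapositively O(h → q). Since O(h) holds, K gives O(q).
Applying K to premise 6 (O(q → not t)) and O(q) yields O(not t).
Premises 1, 2, 5, 10 do not contribute to this derivation.
So O(not t) holds, i.e. F(t). The claim follows.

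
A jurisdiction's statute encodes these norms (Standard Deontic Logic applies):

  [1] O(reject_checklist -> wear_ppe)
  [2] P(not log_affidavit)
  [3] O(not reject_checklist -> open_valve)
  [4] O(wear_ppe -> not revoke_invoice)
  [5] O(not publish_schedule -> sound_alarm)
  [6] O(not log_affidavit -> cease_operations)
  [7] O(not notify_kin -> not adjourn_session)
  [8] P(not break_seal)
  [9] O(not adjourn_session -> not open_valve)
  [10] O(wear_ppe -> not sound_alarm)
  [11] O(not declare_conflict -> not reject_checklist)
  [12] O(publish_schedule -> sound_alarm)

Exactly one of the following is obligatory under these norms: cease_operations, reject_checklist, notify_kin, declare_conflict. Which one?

Premises 5 and 12 are O(not publish_schedule -> sound_alarm) and O(publish_schedule -> sound_alarm); every ideal world satisfies not publish_schedule or publish_schedule, so in either case sound_alarm holds — hence O(sound_alarm).
Premise 10 is O(wear_ppe -> not sound_alarm); contrapositively O(sound_alarm -> not wear_ppe). Since O(sound_alarm) holds, K gives O(not wear_ppe).
Premise 1, O(reject_checklist -> wear_ppe), contraposes to O(not wear_ppe -> not reject_checklist); with O(not wear_ppe) we get O(not reject_checklist).
Premise 3 is O(not reject_checklist -> open_valve); since O(not reject_checklist), deontic closure gives O(open_valve).
The contrapositive of premise 9 (O(not adjourn_session -> not open_valve)) is O(open_valve -> adjourn_session), and O(open_valve) is already established, so O(adjourn_session).
Premise 7 is O(not notify_kin -> not adjourn_session); contrapositively O(adjourn_session -> notify_kin). Since O(adjourn_session) holds, K gives O(notify_kin).
So O(notify_kin) holds — notify_kin is obligatory. None of the other listed options is made obligatory by any chain of premises.

notify_kin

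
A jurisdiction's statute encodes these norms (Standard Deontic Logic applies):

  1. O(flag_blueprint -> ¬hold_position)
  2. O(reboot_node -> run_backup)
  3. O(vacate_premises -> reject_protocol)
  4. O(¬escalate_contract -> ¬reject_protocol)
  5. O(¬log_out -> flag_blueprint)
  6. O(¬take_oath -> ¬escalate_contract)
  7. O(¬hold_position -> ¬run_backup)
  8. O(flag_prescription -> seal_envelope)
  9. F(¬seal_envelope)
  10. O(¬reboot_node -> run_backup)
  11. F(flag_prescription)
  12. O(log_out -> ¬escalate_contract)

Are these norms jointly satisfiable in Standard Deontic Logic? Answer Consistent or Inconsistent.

Consistent

Premise 8 is O(flag_prescription -> seal_envelope); even if O(seal_envelope) held, inferring O(flag_prescription) would be affirming the consequent — invalid.
So O(flag_prescription) is not derivable, and the apparent clash with O(¬flag_prescription) does not arise.
A world satisfying every obligation exists (e.g. escalate_contract=false, flag_blueprint=false, flag_prescription=false, hold_position=true, log_out=true, reboot_node=false, reject_protocol=false, run_backup=true, seal_envelope=true, take_oath=false, vacate_premises=false); no atom is both obligatory and forbidden, so the set is consistent.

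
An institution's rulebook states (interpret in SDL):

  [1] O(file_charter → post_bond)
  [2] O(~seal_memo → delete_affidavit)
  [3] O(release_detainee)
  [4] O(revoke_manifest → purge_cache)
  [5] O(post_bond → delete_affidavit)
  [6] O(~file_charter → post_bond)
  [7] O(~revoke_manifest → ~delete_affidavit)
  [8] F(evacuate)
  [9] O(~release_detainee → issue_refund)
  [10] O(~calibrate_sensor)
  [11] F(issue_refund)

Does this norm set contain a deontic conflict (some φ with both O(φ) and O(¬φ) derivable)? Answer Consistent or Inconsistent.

Premise 9 is O(~release_detainee → issue_refund), but O(~release_detainee) is not derivable from the premises, so it does not yield O(issue_refund).
So O(issue_refund) is not derivable, and the apparent clash with O(~issue_refund) does not arise.
A world satisfying every obligation exists (e.g. calibrate_sensor=false, delete_affidavit=true, evacuate=false, file_charter=false, issue_refund=false, post_bond=true, purge_cache=true, release_detainee=true, revoke_manifest=true, seal_memo=false); no atom is both obligatory and forbidden, so the set is consistent.

Consistent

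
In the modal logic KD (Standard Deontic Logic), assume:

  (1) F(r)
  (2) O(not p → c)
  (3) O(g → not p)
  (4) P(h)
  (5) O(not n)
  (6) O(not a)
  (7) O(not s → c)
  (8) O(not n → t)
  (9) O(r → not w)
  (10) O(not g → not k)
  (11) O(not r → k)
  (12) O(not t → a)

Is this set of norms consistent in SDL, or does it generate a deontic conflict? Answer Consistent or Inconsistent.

Consistent

Premise 12 is O(not t → a), but O(not t) is not derivable from the premises, so it does not yield O(a).
So O(a) is not derivable, and the apparent clash with O(not a) does not arise.
A world satisfying every obligation exists (e.g. a=false, c=true, g=true, h=false, k=true, n=false, p=false, r=false, s=false, t=true, w=false); no atom is both obligatory and forbidden, so the set is consistent.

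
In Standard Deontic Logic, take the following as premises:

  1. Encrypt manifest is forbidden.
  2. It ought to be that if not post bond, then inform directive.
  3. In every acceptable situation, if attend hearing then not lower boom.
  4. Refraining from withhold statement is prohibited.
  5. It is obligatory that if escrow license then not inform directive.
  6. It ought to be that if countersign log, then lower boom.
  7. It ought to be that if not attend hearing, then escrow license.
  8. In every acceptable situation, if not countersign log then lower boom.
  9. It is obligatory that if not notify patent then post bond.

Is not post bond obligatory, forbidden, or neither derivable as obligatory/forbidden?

By case analysis on countersign_log: premise 6 gives O(countersign_log → lower_boom) and premise 8 gives O(¬countersign_log → lower_boom), so O(lower_boom) either way.
Premise 3 is O(attend_hearing → ¬lower_boom); contrapositively O(lower_boom → ¬attend_hearing). Since O(lower_boom) holds, K gives O(¬attend_hearing).
From O(¬attend_hearing) and premise 7, O(¬attend_hearing → escrow_license), we obtain O(escrow_license).
From O(escrow_license) and premise 5, O(escrow_license → ¬inform_directive), we obtain O(¬inform_directive).
The contrapositive of premise 2 (O(¬post_bond → inform_directive)) is O(¬inform_directive → post_bond), and O(¬inform_directive) is already established, so O(post_bond).
Premises 1, 4, 9 do not contribute to this derivation.
Thus O(post_bond), which is F(¬post_bond): ¬post_bond is forbidden.

Forbidden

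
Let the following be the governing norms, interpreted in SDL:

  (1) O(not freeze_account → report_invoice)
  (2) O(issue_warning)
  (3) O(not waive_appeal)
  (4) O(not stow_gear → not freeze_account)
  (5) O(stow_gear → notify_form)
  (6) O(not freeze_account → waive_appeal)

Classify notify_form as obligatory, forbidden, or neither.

Obligatory

Premise 3 gives O(not waive_appeal).
The contrapositive of premise 6 (O(not freeze_account → waive_appeal)) is O(not waive_appeal → freeze_account), and O(not waive_appeal) is already established, so O(freeze_account).
Premise 4 is O(not stow_gear → not freeze_account); contrapositively O(freeze_account → stow_gear). Since O(freeze_account) holds, K gives O(stow_gear).
Premise 5 is O(stow_gear → notify_form); since O(stow_gear), deontic closure gives O(notify_form).
Premises 1, 2 do not contribute to this derivation.
Hence notify_form is obligatory.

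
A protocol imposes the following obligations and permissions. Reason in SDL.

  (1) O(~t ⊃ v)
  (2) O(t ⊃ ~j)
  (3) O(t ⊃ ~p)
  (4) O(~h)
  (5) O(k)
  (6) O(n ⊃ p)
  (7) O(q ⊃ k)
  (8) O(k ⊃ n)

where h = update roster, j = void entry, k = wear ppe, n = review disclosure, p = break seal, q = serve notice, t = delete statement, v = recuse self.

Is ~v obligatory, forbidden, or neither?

Premise 5 states O(k) outright.
Premise 8 is O(k ⊃ n); since O(k), deontic closure gives O(n).
From O(n) and premise 6, O(n ⊃ p), we obtain O(p).
The contrapositive of premise 3 (O(t ⊃ ~p)) is O(p ⊃ ~t), and O(p) is already established, so O(~t).
Premise 1 is O(~t ⊃ v); since O(~t), deontic closure gives O(v).
Premises 2, 4, 7 do not contribute to this derivation.
Thus O(v), which is F(~v): ~v is forbidden.

Forbidden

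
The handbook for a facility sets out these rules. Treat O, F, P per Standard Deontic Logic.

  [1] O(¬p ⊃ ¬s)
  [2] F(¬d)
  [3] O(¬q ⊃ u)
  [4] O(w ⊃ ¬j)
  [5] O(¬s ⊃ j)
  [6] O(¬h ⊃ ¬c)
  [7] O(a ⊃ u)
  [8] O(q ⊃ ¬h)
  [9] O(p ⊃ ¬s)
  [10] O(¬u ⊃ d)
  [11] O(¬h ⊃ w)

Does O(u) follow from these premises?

Premises 1 and 9 are O(¬p ⊃ ¬s) and O(p ⊃ ¬s); every ideal world satisfies ¬p or p, so in either case ¬s holds — hence O(¬s).
Premise 5 is O(¬s ⊃ j); since O(¬s), deontic closure gives O(j).
Premise 4, O(w ⊃ ¬j), contraposes to O(j ⊃ ¬w); with O(j) we get O(¬w).
Premise 11, O(¬h ⊃ w), contraposes to O(¬w ⊃ h); with O(¬w) we get O(h).
Premise 8 is O(q ⊃ ¬h); contrapositively O(h ⊃ ¬q). Since O(h) holds, K gives O(¬q).
From O(¬q) and premise 3, O(¬q ⊃ u), we obtain O(u).
Premises 2, 6, 7, 10 do not contribute to this derivation.
So O(u) follows.

Yes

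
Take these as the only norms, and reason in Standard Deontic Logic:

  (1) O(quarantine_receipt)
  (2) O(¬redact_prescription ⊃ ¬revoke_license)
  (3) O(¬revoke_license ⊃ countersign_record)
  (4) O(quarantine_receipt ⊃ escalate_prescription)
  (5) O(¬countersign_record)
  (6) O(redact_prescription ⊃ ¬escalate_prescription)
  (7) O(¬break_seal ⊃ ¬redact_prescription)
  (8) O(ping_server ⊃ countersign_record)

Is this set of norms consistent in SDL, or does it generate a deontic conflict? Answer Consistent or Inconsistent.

Inconsistent

From premise 1 we have O(quarantine_receipt).
With premise 4, O(quarantine_receipt ⊃ escalate_prescription), the K-axiom yields O(escalate_prescription).
Premise 6, O(redact_prescription ⊃ ¬escalate_prescription), contraposes to O(escalate_prescription ⊃ ¬redact_prescription); with O(escalate_prescription) we get O(¬redact_prescription).
Premise 2 is O(¬redact_prescription ⊃ ¬revoke_license); since O(¬redact_prescription), deontic closure gives O(¬revoke_license).
Applying K to premise 3 (O(¬revoke_license ⊃ countersign_record)) and O(¬revoke_license) yields O(countersign_record).
However, premise 5 gives O(¬countersign_record).
We now have both O(countersign_record) and O(¬countersign_record) — countersign_record is simultaneously obligatory and forbidden, violating the D-axiom.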